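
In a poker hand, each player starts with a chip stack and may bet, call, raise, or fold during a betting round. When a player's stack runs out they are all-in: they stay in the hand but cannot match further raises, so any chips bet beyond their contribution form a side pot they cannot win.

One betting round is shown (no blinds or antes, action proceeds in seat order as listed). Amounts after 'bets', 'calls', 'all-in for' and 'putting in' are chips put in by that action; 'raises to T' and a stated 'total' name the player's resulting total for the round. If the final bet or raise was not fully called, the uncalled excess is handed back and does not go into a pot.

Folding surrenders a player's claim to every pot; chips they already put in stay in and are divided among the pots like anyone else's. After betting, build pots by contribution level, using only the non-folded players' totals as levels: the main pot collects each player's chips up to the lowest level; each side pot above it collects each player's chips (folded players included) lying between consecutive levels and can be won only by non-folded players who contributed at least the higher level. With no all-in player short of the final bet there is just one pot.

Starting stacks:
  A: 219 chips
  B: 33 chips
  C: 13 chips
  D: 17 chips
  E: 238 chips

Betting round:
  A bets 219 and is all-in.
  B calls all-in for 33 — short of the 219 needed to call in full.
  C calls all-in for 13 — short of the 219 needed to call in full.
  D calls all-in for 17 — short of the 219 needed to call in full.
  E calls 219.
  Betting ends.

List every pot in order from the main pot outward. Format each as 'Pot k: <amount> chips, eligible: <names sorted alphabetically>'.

Pot 1: 65 chips, eligible: A, B, C, D, E
Pot 2: 16 chips, eligible: A, B, D, E
Pot 3: 48 chips, eligible: A, B, E
Pot 4: 372 chips, eligible: A, E

Derivation:
Contributions: A=219, B=33, C=13, D=17, E=219
Pot levels (distinct totals of non-folded players): 13, 17, 33, 219
Layer 1-13: 13 each from A, B, C, D, E = 13*5 = 65 chips; eligible A, B, C, D, E
Layer 14-17: 4 each from A, B, D, E = 4*4 = 16 chips; eligible A, B, D, E
Layer 18-33: 16 each from A, B, E = 16*3 = 48 chips; eligible A, B, E
Layer 34-219: 186 each from A, E = 186*2 = 372 chips; eligible A, E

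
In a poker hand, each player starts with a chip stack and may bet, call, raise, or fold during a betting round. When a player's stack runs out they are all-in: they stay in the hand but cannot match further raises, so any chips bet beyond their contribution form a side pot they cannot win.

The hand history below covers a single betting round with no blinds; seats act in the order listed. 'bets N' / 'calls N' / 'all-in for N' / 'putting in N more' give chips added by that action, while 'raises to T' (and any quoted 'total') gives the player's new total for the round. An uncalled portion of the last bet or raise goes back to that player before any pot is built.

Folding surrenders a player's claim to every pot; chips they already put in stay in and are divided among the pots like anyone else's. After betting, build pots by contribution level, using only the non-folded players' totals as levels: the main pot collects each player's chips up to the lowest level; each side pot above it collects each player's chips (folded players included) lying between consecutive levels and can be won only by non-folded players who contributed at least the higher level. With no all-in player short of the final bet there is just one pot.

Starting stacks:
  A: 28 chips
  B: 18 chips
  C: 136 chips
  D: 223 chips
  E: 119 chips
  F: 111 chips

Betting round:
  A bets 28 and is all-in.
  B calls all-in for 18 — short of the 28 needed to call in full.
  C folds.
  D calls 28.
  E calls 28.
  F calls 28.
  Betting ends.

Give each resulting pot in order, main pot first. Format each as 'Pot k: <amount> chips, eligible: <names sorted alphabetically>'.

Contributions: A=28, B=18, D=28, E=28, F=28
Folded: C
Pot levels (distinct totals of non-folded players): 18, 28
Layer 1-18: 18 each from A, B, D, E, F = 18*5 = 90 chips; eligible A, B, D, E, F
Layer 19-28: 10 each from A, D, E, F = 10*4 = 40 chips; eligible A, D, E, F

Pot 1: 90 chips, eligible: A, B, D, E, F
Pot 2: 40 chips, eligible: A, D, E, F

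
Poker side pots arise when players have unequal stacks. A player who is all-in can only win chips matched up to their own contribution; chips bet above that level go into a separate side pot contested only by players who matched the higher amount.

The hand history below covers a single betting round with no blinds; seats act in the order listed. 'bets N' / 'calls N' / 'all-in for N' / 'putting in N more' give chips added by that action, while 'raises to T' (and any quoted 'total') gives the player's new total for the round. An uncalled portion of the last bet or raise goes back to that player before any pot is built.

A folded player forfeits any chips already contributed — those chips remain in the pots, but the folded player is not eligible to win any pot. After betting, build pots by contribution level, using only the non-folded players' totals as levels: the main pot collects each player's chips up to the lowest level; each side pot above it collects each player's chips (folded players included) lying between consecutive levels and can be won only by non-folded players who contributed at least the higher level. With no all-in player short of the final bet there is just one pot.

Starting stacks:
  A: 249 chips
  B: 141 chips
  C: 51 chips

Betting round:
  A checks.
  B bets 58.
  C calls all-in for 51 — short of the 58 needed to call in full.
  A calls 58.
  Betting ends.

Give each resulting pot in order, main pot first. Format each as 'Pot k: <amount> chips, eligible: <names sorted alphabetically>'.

Contributions: A=58, B=58, C=51
Pot levels (distinct totals of non-folded players): 51, 58
Layer 1-51: 51 each from A, B, C = 51*3 = 153 chips; eligible A, B, C
Layer 52-58: 7 each from A, B = 7*2 = 14 chips; eligible A, B

Pot 1: 153 chips, eligible: A, B, C
Pot 2: 14 chips, eligible: A, B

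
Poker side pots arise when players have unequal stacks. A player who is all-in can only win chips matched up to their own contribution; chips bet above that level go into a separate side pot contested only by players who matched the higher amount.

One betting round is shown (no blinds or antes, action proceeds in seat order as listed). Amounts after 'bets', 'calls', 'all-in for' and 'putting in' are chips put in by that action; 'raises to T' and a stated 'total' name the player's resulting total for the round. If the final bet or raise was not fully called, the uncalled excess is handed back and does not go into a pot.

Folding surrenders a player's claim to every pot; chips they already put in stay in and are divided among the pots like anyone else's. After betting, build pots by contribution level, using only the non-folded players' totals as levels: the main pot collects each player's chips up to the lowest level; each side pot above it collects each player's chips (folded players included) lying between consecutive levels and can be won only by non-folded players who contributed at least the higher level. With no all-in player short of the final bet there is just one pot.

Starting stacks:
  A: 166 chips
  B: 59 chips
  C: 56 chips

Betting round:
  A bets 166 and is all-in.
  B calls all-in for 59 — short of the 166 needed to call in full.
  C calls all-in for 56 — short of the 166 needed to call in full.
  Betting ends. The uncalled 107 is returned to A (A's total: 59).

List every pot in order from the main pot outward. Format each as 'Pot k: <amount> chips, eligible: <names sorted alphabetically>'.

Contributions (after 107 returned to A): A=59, B=59, C=56
Pot levels (distinct totals of non-folded players): 56, 59
Layer 1-56: 56 each from A, B, C = 56*3 = 168 chips; eligible A, B, C
Layer 57-59: 3 each from A, B = 3*2 = 6 chips; eligible A, B

Pot 1: 168 chips, eligible: A, B, C
Pot 2: 6 chips, eligible: A, B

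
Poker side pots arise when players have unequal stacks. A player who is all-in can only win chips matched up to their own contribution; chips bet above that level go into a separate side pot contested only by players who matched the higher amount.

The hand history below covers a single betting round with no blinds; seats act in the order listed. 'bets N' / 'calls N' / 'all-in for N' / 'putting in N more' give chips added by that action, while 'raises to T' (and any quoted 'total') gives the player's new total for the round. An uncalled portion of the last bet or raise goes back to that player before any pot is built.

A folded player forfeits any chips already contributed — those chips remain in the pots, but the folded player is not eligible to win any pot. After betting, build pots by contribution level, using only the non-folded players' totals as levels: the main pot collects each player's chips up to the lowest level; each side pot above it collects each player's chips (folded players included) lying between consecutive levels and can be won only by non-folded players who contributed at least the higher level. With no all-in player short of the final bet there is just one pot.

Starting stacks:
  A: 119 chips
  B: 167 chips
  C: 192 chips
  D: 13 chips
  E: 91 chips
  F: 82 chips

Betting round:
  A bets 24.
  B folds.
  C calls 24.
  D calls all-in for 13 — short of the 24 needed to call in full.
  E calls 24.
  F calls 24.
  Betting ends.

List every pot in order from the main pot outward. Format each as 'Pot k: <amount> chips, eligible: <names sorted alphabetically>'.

Pot 1: 65 chips, eligible: A, C, D, E, F
Pot 2: 44 chips, eligible: A, C, E, F

Derivation:
Contributions: A=24, C=24, D=13, E=24, F=24
Folded: B
Pot levels (distinct totals of non-folded players): 13, 24
Layer 1-13: 13 each from A, C, D, E, F = 13*5 = 65 chips; eligible A, C, D, E, F
Layer 14-24: 11 each from A, C, E, F = 11*4 = 44 chips; eligible A, C, E, F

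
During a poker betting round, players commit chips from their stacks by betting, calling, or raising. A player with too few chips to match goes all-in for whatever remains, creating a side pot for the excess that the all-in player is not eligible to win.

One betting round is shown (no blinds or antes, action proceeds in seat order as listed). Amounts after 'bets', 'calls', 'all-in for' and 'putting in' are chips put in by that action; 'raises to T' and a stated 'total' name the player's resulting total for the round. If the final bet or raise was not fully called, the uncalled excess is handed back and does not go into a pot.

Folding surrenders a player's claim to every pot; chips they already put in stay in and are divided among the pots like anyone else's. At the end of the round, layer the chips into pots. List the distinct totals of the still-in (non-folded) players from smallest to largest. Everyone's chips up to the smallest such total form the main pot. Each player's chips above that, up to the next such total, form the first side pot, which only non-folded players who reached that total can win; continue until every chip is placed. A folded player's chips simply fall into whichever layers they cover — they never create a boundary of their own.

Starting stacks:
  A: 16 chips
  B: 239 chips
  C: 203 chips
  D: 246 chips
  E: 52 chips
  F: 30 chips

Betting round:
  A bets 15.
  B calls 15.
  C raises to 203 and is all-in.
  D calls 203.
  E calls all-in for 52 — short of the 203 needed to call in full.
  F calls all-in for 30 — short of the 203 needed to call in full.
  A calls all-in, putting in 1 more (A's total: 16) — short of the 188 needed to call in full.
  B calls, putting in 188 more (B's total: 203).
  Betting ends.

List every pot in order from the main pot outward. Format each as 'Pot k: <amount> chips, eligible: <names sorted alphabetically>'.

Contributions: A=16, B=203, C=203, D=203, E=52, F=30
Pot levels (distinct totals of non-folded players): 16, 30, 52, 203
Layer 1-16: 16 each from A, B, C, D, E, F = 16*6 = 96 chips; eligible A, B, C, D, E, F
Layer 17-30: 14 each from B, C, D, E, F = 14*5 = 70 chips; eligible B, C, D, E, F
Layer 31-52: 22 each from B, C, D, E = 22*4 = 88 chips; eligible B, C, D, E
Layer 53-203: 151 each from B, C, D = 151*3 = 453 chips; eligible B, C, D

Pot 1: 96 chips, eligible: A, B, C, D, E, F
Pot 2: 70 chips, eligible: B, C, D, E, F
Pot 3: 88 chips, eligible: B, C, D, E
Pot 4: 453 chips, eligible: B, C, D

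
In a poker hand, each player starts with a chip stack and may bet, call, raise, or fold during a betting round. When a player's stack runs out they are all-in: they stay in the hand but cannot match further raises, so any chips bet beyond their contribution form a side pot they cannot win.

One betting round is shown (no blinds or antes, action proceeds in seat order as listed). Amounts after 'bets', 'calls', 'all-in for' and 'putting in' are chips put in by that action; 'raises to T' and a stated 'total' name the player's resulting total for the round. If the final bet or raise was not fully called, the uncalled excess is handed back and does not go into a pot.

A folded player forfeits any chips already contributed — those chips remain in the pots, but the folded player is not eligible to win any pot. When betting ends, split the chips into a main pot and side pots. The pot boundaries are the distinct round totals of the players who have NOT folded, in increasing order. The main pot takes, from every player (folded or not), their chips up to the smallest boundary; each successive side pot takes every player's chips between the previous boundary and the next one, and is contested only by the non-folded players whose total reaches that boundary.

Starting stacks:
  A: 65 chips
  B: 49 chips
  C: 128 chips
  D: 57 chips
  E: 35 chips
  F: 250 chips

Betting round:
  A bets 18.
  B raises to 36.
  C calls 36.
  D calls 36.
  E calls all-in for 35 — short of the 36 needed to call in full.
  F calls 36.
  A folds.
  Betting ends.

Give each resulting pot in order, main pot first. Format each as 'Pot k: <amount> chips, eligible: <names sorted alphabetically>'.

Pot 1: 193 chips, eligible: B, C, D, E, F
Pot 2: 4 chips, eligible: B, C, D, F

Derivation:
Contributions: A=18, B=36, C=36, D=36, E=35, F=36
Folded: A
Pot levels (distinct totals of non-folded players): 35, 36
Layer 1-35: A 18 + B 35 + C 35 + D 35 + E 35 + F 35 = 193 chips; eligible B, C, D, E, F
Layer 36-36: 1 each from B, C, D, F = 1*4 = 4 chips; eligible B, C, D, F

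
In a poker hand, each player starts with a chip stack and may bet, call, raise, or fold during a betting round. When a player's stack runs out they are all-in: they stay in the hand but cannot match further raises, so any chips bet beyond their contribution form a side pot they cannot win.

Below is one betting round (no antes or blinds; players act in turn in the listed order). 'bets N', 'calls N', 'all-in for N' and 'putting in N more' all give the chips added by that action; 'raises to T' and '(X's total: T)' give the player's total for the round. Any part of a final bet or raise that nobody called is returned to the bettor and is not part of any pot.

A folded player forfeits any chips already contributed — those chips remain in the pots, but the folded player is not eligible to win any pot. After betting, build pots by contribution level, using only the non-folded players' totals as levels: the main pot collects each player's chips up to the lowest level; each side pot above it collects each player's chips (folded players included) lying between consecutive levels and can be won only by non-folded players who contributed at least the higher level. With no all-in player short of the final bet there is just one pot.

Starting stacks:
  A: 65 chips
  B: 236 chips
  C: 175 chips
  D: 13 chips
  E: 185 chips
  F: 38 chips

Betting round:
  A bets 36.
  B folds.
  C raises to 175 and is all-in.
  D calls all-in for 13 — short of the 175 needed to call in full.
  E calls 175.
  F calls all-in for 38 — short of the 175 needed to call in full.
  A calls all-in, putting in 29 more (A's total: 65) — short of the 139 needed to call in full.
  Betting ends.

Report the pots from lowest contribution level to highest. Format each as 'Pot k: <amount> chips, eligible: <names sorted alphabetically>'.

Contributions: A=65, C=175, D=13, E=175, F=38
Folded: B
Pot levels (distinct totals of non-folded players): 13, 38, 65, 175
Layer 1-13: 13 each from A, C, D, E, F = 13*5 = 65 chips; eligible A, C, D, E, F
Layer 14-38: 25 each from A, C, E, F = 25*4 = 100 chips; eligible A, C, E, F
Layer 39-65: 27 each from A, C, E = 27*3 = 81 chips; eligible A, C, E
Layer 66-175: 110 each from C, E = 110*2 = 220 chips; eligible C, E

Pot 1: 65 chips, eligible: A, C, D, E, F
Pot 2: 100 chips, eligible: A, C, E, F
Pot 3: 81 chips, eligible: A, C, E
Pot 4: 220 chips, eligible: C, E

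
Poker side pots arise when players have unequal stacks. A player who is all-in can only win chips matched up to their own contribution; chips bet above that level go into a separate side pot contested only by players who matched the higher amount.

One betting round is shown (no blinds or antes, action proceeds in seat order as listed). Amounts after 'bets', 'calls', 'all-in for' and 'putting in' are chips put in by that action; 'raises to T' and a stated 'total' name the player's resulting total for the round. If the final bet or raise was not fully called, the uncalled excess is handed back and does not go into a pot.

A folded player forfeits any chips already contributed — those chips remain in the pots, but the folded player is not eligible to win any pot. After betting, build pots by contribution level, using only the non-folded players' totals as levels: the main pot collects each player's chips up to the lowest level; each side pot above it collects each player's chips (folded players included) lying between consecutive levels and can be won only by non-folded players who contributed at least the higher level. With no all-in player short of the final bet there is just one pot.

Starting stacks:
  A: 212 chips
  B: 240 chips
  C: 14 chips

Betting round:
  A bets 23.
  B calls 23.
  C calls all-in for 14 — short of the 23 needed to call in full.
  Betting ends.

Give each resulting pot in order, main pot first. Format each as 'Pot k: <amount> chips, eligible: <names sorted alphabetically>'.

Pot 1: 42 chips, eligible: A, B, C
Pot 2: 18 chips, eligible: A, B

Derivation:
Contributions: A=23, B=23, C=14
Pot levels (distinct totals of non-folded players): 14, 23
Layer 1-14: 14 each from A, B, C = 14*3 = 42 chips; eligible A, B, C
Layer 15-23: 9 each from A, B = 9*2 = 18 chips; eligible A, B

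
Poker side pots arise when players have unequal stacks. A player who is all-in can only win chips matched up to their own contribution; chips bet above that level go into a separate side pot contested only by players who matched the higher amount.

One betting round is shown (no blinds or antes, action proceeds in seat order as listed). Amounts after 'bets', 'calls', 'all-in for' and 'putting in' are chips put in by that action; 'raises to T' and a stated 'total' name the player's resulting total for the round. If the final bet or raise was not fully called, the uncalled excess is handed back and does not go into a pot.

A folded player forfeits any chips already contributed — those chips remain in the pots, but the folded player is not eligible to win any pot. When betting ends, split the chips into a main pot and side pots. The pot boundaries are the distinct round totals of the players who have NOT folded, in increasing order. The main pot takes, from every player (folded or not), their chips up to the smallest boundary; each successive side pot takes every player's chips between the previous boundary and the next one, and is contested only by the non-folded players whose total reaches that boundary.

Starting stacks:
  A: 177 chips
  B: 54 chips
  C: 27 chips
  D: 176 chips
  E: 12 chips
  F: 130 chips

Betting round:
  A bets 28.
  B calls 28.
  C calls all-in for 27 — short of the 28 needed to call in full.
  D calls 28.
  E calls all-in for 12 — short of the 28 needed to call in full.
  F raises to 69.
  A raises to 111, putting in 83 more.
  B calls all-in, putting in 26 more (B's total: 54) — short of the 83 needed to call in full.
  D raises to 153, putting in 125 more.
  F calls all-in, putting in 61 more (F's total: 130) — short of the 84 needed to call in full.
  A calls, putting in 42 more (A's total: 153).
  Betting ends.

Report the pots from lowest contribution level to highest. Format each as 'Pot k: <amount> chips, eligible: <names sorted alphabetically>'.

Pot 1: 72 chips, eligible: A, B, C, D, E, F
Pot 2: 75 chips, eligible: A, B, C, D, F
Pot 3: 108 chips, eligible: A, B, D, F
Pot 4: 228 chips, eligible: A, D, F
Pot 5: 46 chips, eligible: A, D

Derivation:
Contributions: A=153, B=54, C=27, D=153, E=12, F=130
Pot levels (distinct totals of non-folded players): 12, 27, 54, 130, 153
Layer 1-12: 12 each from A, B, C, D, E, F = 12*6 = 72 chips; eligible A, B, C, D, E, F
Layer 13-27: 15 each from A, B, C, D, F = 15*5 = 75 chips; eligible A, B, C, D, F
Layer 28-54: 27 each from A, B, D, F = 27*4 = 108 chips; eligible A, B, D, F
Layer 55-130: 76 each from A, D, F = 76*3 = 228 chips; eligible A, D, F
Layer 131-153: 23 each from A, D = 23*2 = 46 chips; eligible A, D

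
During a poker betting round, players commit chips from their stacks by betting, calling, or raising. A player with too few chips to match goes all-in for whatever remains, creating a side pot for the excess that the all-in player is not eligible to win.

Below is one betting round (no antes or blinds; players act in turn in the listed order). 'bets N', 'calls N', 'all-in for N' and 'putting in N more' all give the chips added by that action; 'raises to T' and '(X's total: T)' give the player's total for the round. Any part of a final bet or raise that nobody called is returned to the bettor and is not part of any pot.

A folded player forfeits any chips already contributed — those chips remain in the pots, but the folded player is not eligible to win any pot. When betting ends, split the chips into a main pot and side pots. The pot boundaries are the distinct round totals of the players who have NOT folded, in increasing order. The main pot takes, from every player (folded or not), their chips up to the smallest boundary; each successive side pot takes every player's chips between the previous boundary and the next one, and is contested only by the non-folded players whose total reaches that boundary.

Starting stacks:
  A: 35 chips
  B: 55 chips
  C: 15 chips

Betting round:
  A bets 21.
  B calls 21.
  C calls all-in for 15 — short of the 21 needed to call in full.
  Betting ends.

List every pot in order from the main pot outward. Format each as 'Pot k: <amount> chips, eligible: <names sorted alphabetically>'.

Pot 1: 45 chips, eligible: A, B, C
Pot 2: 12 chips, eligible: A, B

Derivation:
Contributions: A=21, B=21, C=15
Pot levels (distinct totals of non-folded players): 15, 21
Layer 1-15: 15 each from A, B, C = 15*3 = 45 chips; eligible A, B, C
Layer 16-21: 6 each from A, B = 6*2 = 12 chips; eligible A, B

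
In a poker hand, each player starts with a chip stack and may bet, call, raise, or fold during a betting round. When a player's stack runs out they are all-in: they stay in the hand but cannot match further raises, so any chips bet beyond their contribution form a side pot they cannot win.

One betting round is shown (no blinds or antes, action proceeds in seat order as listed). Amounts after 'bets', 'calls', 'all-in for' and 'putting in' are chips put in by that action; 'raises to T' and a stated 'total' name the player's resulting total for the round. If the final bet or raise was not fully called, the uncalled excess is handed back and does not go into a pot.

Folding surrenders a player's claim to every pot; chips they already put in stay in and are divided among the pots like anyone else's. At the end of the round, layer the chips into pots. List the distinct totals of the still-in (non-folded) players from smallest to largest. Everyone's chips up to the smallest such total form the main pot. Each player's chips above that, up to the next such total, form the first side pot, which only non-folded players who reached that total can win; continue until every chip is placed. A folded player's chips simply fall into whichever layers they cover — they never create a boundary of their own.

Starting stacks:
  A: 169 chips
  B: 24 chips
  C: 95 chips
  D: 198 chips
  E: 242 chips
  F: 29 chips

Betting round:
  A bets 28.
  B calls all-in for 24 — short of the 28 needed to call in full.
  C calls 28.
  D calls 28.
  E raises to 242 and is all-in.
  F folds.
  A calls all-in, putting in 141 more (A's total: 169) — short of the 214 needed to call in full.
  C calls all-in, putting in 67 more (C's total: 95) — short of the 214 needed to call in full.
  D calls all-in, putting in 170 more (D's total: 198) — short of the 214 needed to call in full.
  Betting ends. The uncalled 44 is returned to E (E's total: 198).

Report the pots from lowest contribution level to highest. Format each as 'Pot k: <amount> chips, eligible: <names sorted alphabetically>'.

Pot 1: 120 chips, eligible: A, B, C, D, E
Pot 2: 284 chips, eligible: A, C, D, E
Pot 3: 222 chips, eligible: A, D, E
Pot 4: 58 chips, eligible: D, E

Derivation:
Contributions (after 44 returned to E): A=169, B=24, C=95, D=198, E=198
Folded: F
Pot levels (distinct totals of non-folded players): 24, 95, 169, 198
Layer 1-24: 24 each from A, B, C, D, E = 24*5 = 120 chips; eligible A, B, C, D, E
Layer 25-95: 71 each from A, C, D, E = 71*4 = 284 chips; eligible A, C, D, E
Layer 96-169: 74 each from A, D, E = 74*3 = 222 chips; eligible A, D, E
Layer 170-198: 29 each from D, E = 29*2 = 58 chips; eligible D, E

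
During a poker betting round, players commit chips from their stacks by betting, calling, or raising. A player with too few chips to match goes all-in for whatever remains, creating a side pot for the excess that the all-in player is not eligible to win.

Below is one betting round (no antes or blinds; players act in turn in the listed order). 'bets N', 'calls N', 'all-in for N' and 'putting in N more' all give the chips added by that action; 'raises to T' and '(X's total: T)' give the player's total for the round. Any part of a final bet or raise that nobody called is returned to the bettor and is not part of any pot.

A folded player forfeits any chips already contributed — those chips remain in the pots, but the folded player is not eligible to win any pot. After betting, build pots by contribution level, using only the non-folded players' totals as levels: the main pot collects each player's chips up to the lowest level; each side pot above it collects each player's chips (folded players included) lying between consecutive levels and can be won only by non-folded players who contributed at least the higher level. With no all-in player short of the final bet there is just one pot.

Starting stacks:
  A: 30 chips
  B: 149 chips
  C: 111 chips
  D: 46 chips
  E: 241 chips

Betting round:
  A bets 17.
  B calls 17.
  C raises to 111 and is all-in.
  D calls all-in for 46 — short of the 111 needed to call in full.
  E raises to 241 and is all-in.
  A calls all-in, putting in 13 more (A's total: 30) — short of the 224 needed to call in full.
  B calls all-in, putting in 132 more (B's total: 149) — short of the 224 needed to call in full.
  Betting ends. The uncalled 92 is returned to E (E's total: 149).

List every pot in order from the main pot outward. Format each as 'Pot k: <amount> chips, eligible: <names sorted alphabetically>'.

Pot 1: 150 chips, eligible: A, B, C, D, E
Pot 2: 64 chips, eligible: B, C, D, E
Pot 3: 195 chips, eligible: B, C, E
Pot 4: 76 chips, eligible: B, E

Derivation:
Contributions (after 92 returned to E): A=30, B=149, C=111, D=46, E=149
Pot levels (distinct totals of non-folded players): 30, 46, 111, 149
Layer 1-30: 30 each from A, B, C, D, E = 30*5 = 150 chips; eligible A, B, C, D, E
Layer 31-46: 16 each from B, C, D, E = 16*4 = 64 chips; eligible B, C, D, E
Layer 47-111: 65 each from B, C, E = 65*3 = 195 chips; eligible B, C, E
Layer 112-149: 38 each from B, E = 38*2 = 76 chips; eligible B, E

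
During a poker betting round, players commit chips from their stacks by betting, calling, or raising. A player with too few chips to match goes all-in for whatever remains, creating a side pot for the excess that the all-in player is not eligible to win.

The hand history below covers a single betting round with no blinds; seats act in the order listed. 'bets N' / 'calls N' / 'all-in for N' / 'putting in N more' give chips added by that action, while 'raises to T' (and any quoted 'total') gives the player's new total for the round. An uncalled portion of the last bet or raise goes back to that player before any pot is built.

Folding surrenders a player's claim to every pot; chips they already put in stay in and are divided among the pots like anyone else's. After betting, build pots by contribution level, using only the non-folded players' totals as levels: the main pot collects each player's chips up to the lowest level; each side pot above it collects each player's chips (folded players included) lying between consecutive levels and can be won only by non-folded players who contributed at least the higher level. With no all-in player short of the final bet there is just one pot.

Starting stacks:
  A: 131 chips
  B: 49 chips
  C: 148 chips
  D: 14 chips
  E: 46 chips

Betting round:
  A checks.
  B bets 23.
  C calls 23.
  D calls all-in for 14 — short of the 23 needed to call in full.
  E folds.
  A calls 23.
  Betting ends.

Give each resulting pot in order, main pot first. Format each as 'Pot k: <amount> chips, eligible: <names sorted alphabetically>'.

Contributions: A=23, B=23, C=23, D=14
Folded: E
Pot levels (distinct totals of non-folded players): 14, 23
Layer 1-14: 14 each from A, B, C, D = 14*4 = 56 chips; eligible A, B, C, D
Layer 15-23: 9 each from A, B, C = 9*3 = 27 chips; eligible A, B, C

Pot 1: 56 chips, eligible: A, B, C, D
Pot 2: 27 chips, eligible: A, B, C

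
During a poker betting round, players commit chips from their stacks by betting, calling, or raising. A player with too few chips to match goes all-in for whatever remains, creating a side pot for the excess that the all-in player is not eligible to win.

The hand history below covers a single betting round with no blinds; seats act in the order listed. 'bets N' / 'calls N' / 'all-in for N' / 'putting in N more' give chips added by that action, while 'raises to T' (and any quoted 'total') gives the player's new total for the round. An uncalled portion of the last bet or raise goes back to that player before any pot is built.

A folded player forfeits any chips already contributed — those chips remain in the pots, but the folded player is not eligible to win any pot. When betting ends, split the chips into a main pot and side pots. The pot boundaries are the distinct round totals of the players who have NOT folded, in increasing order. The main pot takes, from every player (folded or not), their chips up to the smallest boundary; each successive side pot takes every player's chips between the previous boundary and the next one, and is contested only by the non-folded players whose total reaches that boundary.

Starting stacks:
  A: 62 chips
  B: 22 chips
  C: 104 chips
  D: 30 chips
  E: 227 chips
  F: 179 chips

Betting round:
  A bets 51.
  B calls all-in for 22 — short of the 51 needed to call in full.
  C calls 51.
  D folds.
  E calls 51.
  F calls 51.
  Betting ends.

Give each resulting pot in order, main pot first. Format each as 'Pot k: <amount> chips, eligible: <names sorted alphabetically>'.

Pot 1: 110 chips, eligible: A, B, C, E, F
Pot 2: 116 chips, eligible: A, C, E, F

Derivation:
Contributions: A=51, B=22, C=51, E=51, F=51
Folded: D
Pot levels (distinct totals of non-folded players): 22, 51
Layer 1-22: 22 each from A, B, C, E, F = 22*5 = 110 chips; eligible A, B, C, E, F
Layer 23-51: 29 each from A, C, E, F = 29*4 = 116 chips; eligible A, C, E, F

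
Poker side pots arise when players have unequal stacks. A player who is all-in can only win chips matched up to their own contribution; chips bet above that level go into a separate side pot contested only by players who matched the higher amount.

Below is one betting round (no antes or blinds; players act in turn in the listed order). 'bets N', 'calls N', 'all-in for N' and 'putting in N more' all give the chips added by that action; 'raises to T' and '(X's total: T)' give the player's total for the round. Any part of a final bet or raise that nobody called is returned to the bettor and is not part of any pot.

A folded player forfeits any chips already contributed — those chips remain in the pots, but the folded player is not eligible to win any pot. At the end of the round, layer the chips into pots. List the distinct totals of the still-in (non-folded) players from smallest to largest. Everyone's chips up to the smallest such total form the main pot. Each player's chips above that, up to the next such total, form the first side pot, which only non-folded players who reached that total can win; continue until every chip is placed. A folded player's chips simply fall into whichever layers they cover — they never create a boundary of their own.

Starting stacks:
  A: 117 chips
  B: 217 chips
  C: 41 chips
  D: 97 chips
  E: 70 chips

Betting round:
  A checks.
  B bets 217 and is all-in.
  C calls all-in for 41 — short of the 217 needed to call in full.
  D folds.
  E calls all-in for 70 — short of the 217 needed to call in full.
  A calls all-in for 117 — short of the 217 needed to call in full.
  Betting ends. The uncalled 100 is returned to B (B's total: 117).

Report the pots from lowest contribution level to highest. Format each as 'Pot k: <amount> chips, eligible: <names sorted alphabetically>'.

Pot 1: 164 chips, eligible: A, B, C, E
Pot 2: 87 chips, eligible: A, B, E
Pot 3: 94 chips, eligible: A, B

Derivation:
Contributions (after 100 returned to B): A=117, B=117, C=41, E=70
Folded: D
Pot levels (distinct totals of non-folded players): 41, 70, 117
Layer 1-41: 41 each from A, B, C, E = 41*4 = 164 chips; eligible A, B, C, E
Layer 42-70: 29 each from A, B, E = 29*3 = 87 chips; eligible A, B, E
Layer 71-117: 47 each from A, B = 47*2 = 94 chips; eligible A, B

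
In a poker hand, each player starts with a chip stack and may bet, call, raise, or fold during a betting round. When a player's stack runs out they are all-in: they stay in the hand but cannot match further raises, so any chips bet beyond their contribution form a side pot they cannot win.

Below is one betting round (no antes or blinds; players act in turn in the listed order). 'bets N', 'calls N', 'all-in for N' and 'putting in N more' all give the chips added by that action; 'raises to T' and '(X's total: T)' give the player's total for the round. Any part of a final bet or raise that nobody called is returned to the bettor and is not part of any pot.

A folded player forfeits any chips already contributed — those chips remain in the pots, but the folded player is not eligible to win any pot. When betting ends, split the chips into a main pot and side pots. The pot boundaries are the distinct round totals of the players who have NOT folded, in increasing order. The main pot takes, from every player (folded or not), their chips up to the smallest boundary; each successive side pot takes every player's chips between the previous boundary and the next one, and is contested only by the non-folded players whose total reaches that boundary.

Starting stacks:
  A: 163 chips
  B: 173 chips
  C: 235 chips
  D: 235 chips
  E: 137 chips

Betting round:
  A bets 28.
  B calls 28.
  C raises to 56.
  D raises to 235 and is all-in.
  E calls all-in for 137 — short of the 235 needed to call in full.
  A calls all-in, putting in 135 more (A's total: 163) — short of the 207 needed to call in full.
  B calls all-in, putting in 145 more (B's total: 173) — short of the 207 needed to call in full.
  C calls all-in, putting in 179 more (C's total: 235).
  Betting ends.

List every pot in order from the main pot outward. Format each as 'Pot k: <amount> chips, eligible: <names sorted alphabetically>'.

Contributions: A=163, B=173, C=235, D=235, E=137
Pot levels (distinct totals of non-folded players): 137, 163, 173, 235
Layer 1-137: 137 each from A, B, C, D, E = 137*5 = 685 chips; eligible A, B, C, D, E
Layer 138-163: 26 each from A, B, C, D = 26*4 = 104 chips; eligible A, B, C, D
Layer 164-173: 10 each from B, C, D = 10*3 = 30 chips; eligible B, C, D
Layer 174-235: 62 each from C, D = 62*2 = 124 chips; eligible C, D

Pot 1: 685 chips, eligible: A, B, C, D, E
Pot 2: 104 chips, eligible: A, B, C, D
Pot 3: 30 chips, eligible: B, C, D
Pot 4: 124 chips, eligible: C, D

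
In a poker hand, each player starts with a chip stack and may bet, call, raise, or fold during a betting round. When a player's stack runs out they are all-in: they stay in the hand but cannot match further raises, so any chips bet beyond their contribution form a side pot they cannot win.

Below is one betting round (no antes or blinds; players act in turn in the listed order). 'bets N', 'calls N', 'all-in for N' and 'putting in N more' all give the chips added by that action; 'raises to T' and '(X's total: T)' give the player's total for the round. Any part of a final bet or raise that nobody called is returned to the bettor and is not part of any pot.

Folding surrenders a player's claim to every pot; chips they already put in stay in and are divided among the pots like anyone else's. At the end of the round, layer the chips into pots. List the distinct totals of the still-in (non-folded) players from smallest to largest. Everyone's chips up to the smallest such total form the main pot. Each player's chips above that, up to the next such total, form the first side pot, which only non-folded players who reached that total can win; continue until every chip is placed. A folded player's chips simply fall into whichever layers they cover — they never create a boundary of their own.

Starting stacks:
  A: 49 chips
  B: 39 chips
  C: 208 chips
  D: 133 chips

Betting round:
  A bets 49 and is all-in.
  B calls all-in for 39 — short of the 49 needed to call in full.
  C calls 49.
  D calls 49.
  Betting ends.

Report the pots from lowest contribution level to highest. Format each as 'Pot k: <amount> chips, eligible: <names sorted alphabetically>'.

Contributions: A=49, B=39, C=49, D=49
Pot levels (distinct totals of non-folded players): 39, 49
Layer 1-39: 39 each from A, B, C, D = 39*4 = 156 chips; eligible A, B, C, D
Layer 40-49: 10 each from A, C, D = 10*3 = 30 chips; eligible A, C, D

Pot 1: 156 chips, eligible: A, B, C, D
Pot 2: 30 chips, eligible: A, C, D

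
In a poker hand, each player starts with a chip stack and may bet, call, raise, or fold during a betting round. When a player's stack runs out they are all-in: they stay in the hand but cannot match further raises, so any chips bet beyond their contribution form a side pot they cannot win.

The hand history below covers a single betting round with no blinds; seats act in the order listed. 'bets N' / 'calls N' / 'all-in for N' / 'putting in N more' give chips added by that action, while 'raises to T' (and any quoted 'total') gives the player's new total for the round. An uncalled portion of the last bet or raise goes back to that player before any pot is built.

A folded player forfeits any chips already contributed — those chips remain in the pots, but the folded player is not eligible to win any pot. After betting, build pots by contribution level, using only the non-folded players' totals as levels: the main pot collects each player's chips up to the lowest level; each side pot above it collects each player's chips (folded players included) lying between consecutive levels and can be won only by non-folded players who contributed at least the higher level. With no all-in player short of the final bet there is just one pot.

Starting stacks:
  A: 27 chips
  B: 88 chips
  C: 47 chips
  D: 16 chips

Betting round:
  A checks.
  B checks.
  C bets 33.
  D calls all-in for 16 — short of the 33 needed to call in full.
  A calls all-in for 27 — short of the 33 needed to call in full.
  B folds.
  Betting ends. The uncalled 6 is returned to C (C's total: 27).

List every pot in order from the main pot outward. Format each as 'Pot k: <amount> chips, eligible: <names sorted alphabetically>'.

Pot 1: 48 chips, eligible: A, C, D
Pot 2: 22 chips, eligible: A, C

Derivation:
Contributions (after 6 returned to C): A=27, C=27, D=16
Folded: B
Pot levels (distinct totals of non-folded players): 16, 27
Layer 1-16: 16 each from A, C, D = 16*3 = 48 chips; eligible A, C, D
Layer 17-27: 11 each from A, C = 11*2 = 22 chips; eligible A, C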